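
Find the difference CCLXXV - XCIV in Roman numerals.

CCLXXV = 275
XCIV = 94
275 - 94 = 181

CLXXXI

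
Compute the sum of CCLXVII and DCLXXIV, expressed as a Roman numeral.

CCLXVII = 267
DCLXXIV = 674
267 + 674 = 941

CMXLI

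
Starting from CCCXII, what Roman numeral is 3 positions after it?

CCCXII = 312
312 + 3 = 315

CCCXV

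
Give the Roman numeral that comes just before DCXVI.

DCXVI = 616, so the previous integer is 616 - 1 = 615

DCXV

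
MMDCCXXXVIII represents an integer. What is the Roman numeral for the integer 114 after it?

MMDCCXXXVIII = 2738
2738 + 114 = 2852

MMDCCCLII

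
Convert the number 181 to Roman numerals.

Convert 181 to Roman numerals:
  181 contains 1×100 (C)
  81 contains 1×50 (L)
  31 contains 3×10 (XXX)
  1 contains 1×1 (I)

CLXXXI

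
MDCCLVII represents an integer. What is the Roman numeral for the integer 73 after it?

MDCCLVII = 1757
1757 + 73 = 1830

MDCCCXXX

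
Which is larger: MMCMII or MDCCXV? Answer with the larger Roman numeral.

MMCMII = 2902
MDCCXV = 1715
2902 is larger

MMCMII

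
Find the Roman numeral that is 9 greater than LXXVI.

LXXVI = 76
76 + 9 = 85

LXXXV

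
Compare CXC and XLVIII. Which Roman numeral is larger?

CXC = 190
XLVIII = 48
190 is larger

CXC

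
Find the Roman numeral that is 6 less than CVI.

CVI = 106
106 - 6 = 100

C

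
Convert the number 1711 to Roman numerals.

Convert 1711 to Roman numerals:
  1711 contains 1×1000 (M)
  711 contains 1×500 (D)
  211 contains 2×100 (CC)
  11 contains 1×10 (X)
  1 contains 1×1 (I)

MDCCXI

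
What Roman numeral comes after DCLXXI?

DCLXXI = 671; next is 672

DCLXXII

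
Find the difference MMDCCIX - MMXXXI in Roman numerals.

MMDCCIX = 2709
MMXXXI = 2031
2709 - 2031 = 678

DCLXXVIII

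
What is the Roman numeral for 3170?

Convert 3170 to Roman numerals:
  3170 contains 3×1000 (MMM)
  170 contains 1×100 (C)
  70 contains 1×50 (L)
  20 contains 2×10 (XX)

MMMCLXX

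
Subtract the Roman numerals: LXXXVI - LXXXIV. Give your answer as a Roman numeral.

LXXXVI = 86
LXXXIV = 84
86 - 84 = 2

II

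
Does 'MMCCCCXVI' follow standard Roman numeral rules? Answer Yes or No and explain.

'MMCCCCXVI': More than 3 consecutive C's

No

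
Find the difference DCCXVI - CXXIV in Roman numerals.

DCCXVI = 716
CXXIV = 124
716 - 124 = 592

DXCII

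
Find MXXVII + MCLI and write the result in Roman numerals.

MXXVII = 1027
MCLI = 1151
1027 + 1151 = 2178

MMCLXXVIII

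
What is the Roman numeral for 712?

Convert 712 to Roman numerals:
  712 contains 1×500 (D)
  212 contains 2×100 (CC)
  12 contains 1×10 (X)
  2 contains 2×1 (II)

DCCXII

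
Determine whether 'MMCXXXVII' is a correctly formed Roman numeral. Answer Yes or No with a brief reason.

'MMCXXXVII': Check the rules: uses only the symbols I, V, X, L, C, D, M; no symbol is repeated more than three times in a row; V, L and D each appear at most once; no smaller symbol precedes a larger one (values never increase from left to right). Value: M (1000) + M (1000) + C (100) + X (10) + X (10) + X (10) + V (5) + I (1) + I (1) = 2137. So it is a valid standard Roman numeral.

Yes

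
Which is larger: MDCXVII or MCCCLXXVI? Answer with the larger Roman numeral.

MDCXVII = 1617
MCCCLXXVI = 1376
1617 is larger

MDCXVII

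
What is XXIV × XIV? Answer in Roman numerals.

XXIV = 24
XIV = 14
24 × 14 = 336

CCCXXXVI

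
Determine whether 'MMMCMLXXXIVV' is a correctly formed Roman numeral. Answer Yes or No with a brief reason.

'MMMCMLXXXIVV': V should not appear more than once

No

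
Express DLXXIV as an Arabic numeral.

DLXXIV: D=500, L=50, X=10, X=10, IV=4
500 + 50 + 10 + 10 + 4 = 574

574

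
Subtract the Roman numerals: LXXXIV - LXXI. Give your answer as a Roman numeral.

LXXXIV = 84
LXXI = 71
84 - 71 = 13

XIII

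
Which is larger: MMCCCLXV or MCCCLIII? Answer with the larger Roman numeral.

MMCCCLXV = 2365
MCCCLIII = 1353
2365 is larger

MMCCCLXV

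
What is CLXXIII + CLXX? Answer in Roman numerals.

CLXXIII = 173
CLXX = 170
173 + 170 = 343

CCCXLIII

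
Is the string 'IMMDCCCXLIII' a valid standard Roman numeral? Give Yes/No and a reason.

'IMMDCCCXLIII': Invalid subtractive combination: IM

No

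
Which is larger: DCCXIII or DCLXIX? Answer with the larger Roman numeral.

DCCXIII = 713
DCLXIX = 669
713 is larger

DCCXIII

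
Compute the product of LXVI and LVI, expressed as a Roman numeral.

LXVI = 66
LVI = 56
66 × 56 = 3696

MMMDCXCVI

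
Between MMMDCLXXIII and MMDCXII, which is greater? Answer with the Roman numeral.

MMMDCLXXIII = 3673
MMDCXII = 2612
3673 is larger

MMMDCLXXIII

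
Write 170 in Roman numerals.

Convert 170 to Roman numerals:
  170 contains 1×100 (C)
  70 contains 1×50 (L)
  20 contains 2×10 (XX)

CLXX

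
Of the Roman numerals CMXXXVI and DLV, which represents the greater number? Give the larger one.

CMXXXVI = 936
DLV = 555
936 is larger

CMXXXVI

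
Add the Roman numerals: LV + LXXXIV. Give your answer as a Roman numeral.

LV = 55
LXXXIV = 84
55 + 84 = 139

CXXXIX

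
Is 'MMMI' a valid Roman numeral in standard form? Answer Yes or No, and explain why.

'MMMI': Check the rules: uses only the symbols I, V, X, L, C, D, M; no symbol is repeated more than three times in a row; V, L and D each appear at most once; no smaller symbol precedes a larger one (values never increase from left to right). Value: M (1000) + M (1000) + M (1000) + I (1) = 3001. So it is a valid standard Roman numeral.

Yes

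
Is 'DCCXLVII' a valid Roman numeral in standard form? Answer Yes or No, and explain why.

'DCCXLVII': Check the rules: uses only the symbols I, V, X, L, C, D, M; no symbol is repeated more than three times in a row; V, L and D each appear at most once; the only place a smaller symbol precedes a larger one is the allowed subtractive pair XL, the symbol right after such a pair (if any) is smaller than the pair's first symbol, and otherwise the values never increase from left to right. Value: D (500) + C (100) + C (100) + XL (40) + V (5) + I (1) + I (1) = 747. So it is a valid standard Roman numeral.

Yes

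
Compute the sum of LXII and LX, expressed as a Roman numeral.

LXII = 62
LX = 60
62 + 60 = 122

CXXII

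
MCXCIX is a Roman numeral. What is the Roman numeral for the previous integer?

MCXCIX = 1199, so the previous integer is 1199 - 1 = 1198

MCXCVIII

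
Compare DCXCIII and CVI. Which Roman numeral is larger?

DCXCIII = 693
CVI = 106
693 is larger

DCXCIII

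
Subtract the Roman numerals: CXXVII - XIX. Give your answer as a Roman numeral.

CXXVII = 127
XIX = 19
127 - 19 = 108

CVIII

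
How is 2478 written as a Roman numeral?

Convert 2478 to Roman numerals:
  2478 contains 2×1000 (MM)
  478 contains 1×400 (CD)
  78 contains 1×50 (L)
  28 contains 2×10 (XX)
  8 contains 1×5 (V)
  3 contains 3×1 (III)

MMCDLXXVIII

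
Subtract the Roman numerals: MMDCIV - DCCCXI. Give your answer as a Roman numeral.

MMDCIV = 2604
DCCCXI = 811
2604 - 811 = 1793

MDCCXCIII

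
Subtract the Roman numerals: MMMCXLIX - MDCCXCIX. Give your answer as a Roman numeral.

MMMCXLIX = 3149
MDCCXCIX = 1799
3149 - 1799 = 1350

MCCCL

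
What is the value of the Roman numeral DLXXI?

DLXXI: D=500, L=50, X=10, X=10, I=1
500 + 50 + 10 + 10 + 1 = 571

571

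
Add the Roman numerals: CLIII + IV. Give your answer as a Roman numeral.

CLIII = 153
IV = 4
153 + 4 = 157

CLVII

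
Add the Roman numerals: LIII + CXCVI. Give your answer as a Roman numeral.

LIII = 53
CXCVI = 196
53 + 196 = 249

CCXLIX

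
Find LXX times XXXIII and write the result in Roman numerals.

LXX = 70
XXXIII = 33
70 × 33 = 2310

MMCCCX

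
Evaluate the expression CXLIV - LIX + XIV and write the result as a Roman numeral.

CXLIV = 144, LIX = 59, XIV = 14
144 - 59 = 85
85 + 14 = 99

XCIX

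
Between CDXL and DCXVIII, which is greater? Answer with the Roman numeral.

CDXL = 440
DCXVIII = 618
618 is larger

DCXVIII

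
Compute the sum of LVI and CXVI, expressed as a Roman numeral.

LVI = 56
CXVI = 116
56 + 116 = 172

CLXXII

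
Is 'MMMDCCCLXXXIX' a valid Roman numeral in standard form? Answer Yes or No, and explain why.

'MMMDCCCLXXXIX': Check the rules: uses only the symbols I, V, X, L, C, D, M; no symbol is repeated more than three times in a row; V, L and D each appear at most once; the only place a smaller symbol precedes a larger one is the allowed subtractive pair IX, the symbol right after such a pair (if any) is smaller than the pair's first symbol, and otherwise the values never increase from left to right. Value: M (1000) + M (1000) + M (1000) + D (500) + C (100) + C (100) + C (100) + L (50) + X (10) + X (10) + X (10) + IX (9) = 3889. So it is a valid standard Roman numeral.

Yes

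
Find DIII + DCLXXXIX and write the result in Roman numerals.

DIII = 503
DCLXXXIX = 689
503 + 689 = 1192

MCXCII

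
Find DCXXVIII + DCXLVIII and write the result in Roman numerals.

DCXXVIII = 628
DCXLVIII = 648
628 + 648 = 1276

MCCLXXVI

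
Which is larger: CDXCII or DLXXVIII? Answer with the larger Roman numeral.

CDXCII = 492
DLXXVIII = 578
578 is larger

DLXXVIII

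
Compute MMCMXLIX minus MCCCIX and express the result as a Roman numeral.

MMCMXLIX = 2949
MCCCIX = 1309
2949 - 1309 = 1640

MDCXL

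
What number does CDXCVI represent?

CDXCVI: CD=400, XC=90, V=5, I=1
400 + 90 + 5 + 1 = 496

496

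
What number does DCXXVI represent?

DCXXVI: D=500, C=100, X=10, X=10, V=5, I=1
500 + 100 + 10 + 10 + 5 + 1 = 626

626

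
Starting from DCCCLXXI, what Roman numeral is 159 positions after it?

DCCCLXXI = 871
871 + 159 = 1030

MXXX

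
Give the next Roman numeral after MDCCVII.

MDCCVII = 1707; next is 1708

MDCCVIII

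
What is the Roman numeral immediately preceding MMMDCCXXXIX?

MMMDCCXXXIX = 3739; previous is 3738

MMMDCCXXXVIII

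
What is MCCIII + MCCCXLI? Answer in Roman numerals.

MCCIII = 1203
MCCCXLI = 1341
1203 + 1341 = 2544

MMDXLIV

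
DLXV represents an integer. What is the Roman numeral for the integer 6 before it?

DLXV = 565
565 - 6 = 559

DLIX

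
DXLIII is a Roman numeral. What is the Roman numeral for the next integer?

DXLIII = 543, so the next integer is 543 + 1 = 544

DXLIV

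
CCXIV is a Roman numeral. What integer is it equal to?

CCXIV: C=100, C=100, X=10, IV=4
100 + 100 + 10 + 4 = 214

214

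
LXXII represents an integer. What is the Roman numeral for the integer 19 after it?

LXXII = 72
72 + 19 = 91

XCI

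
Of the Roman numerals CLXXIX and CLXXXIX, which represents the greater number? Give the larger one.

CLXXIX = 179
CLXXXIX = 189
189 is larger

CLXXXIX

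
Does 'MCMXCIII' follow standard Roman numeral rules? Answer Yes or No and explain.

'MCMXCIII': Check the rules: uses only the symbols I, V, X, L, C, D, M; no symbol is repeated more than three times in a row; V, L and D each appear at most once; the only places a smaller symbol precedes a larger one are the allowed subtractive pairs CM, XC, the symbol right after such a pair (if any) is smaller than the pair's first symbol, and otherwise the values never increase from left to right. Value: M (1000) + CM (900) + XC (90) + I (1) + I (1) + I (1) = 1993. So it is a valid standard Roman numeral.

Yes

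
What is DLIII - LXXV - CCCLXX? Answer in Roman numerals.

DLIII = 553, LXXV = 75, CCCLXX = 370
553 - 75 = 478
478 - 370 = 108

CVIII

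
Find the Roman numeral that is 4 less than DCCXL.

DCCXL = 740
740 - 4 = 736

DCCXXXVI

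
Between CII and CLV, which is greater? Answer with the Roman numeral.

CII = 102
CLV = 155
155 is larger

CLV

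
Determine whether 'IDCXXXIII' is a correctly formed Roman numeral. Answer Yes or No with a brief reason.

'IDCXXXIII': Invalid subtractive combination: ID

No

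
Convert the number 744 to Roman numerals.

Convert 744 to Roman numerals:
  744 contains 1×500 (D)
  244 contains 2×100 (CC)
  44 contains 1×40 (XL)
  4 contains 1×4 (IV)

DCCXLIV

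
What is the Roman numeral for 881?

Convert 881 to Roman numerals:
  881 contains 1×500 (D)
  381 contains 3×100 (CCC)
  81 contains 1×50 (L)
  31 contains 3×10 (XXX)
  1 contains 1×1 (I)

DCCCLXXXI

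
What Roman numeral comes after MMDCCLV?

MMDCCLV = 2755; next is 2756

MMDCCLVI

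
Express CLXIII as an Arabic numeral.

CLXIII: C=100, L=50, X=10, I=1, I=1, I=1
100 + 50 + 10 + 1 + 1 + 1 = 163

163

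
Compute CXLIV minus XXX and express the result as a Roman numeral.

CXLIV = 144
XXX = 30
144 - 30 = 114

CXIV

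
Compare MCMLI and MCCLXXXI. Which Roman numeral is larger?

MCMLI = 1951
MCCLXXXI = 1281
1951 is larger

MCMLI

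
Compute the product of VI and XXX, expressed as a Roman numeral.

VI = 6
XXX = 30
6 × 30 = 180

CLXXX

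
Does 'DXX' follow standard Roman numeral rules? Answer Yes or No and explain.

'DXX': Check the rules: uses only the symbols I, V, X, L, C, D, M; no symbol is repeated more than three times in a row; V, L and D each appear at most once; no smaller symbol precedes a larger one (values never increase from left to right). Value: D (500) + X (10) + X (10) = 520. So it is a valid standard Roman numeral.

Yes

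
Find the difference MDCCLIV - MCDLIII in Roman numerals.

MDCCLIV = 1754
MCDLIII = 1453
1754 - 1453 = 301

CCCI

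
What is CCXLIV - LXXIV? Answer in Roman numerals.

CCXLIV = 244
LXXIV = 74
244 - 74 = 170

CLXX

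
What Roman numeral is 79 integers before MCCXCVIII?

MCCXCVIII = 1298
1298 - 79 = 1219

MCCXIX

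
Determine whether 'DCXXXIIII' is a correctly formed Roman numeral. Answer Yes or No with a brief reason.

'DCXXXIIII': More than 3 consecutive I's

No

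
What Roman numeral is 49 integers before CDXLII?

CDXLII = 442
442 - 49 = 393

CCCXCIII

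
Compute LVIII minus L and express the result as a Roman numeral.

LVIII = 58
L = 50
58 - 50 = 8

VIII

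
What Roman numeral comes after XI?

XI = 11, so the next integer is 11 + 1 = 12

XII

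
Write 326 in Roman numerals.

Convert 326 to Roman numerals:
  326 contains 3×100 (CCC)
  26 contains 2×10 (XX)
  6 contains 1×5 (V)
  1 contains 1×1 (I)

CCCXXVI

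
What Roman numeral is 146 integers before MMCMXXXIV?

MMCMXXXIV = 2934
2934 - 146 = 2788

MMDCCLXXXVIII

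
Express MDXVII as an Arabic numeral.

MDXVII: M=1000, D=500, X=10, V=5, I=1, I=1
1000 + 500 + 10 + 5 + 1 + 1 = 1517

1517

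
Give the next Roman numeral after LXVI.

LXVI = 66, so the next integer is 66 + 1 = 67

LXVII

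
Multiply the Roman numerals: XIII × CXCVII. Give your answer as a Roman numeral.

XIII = 13
CXCVII = 197
13 × 197 = 2561

MMDLXI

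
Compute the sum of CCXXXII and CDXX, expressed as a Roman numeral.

CCXXXII = 232
CDXX = 420
232 + 420 = 652

DCLII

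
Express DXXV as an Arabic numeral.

DXXV: D=500, X=10, X=10, V=5
500 + 10 + 10 + 5 = 525

525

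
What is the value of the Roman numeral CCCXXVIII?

CCCXXVIII: C=100, C=100, C=100, X=10, X=10, V=5, I=1, I=1, I=1
100 + 100 + 100 + 10 + 10 + 5 + 1 + 1 + 1 = 328

328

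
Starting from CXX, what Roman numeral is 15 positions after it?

CXX = 120
120 + 15 = 135

CXXXV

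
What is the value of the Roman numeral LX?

LX: L=50, X=10
50 + 10 = 60

60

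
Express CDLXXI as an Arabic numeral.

CDLXXI: CD=400, L=50, X=10, X=10, I=1
400 + 50 + 10 + 10 + 1 = 471

471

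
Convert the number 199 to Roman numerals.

Convert 199 to Roman numerals:
  199 contains 1×100 (C)
  99 contains 1×90 (XC)
  9 contains 1×9 (IX)

CXCIX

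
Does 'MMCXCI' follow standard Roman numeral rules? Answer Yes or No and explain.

'MMCXCI': Check the rules: uses only the symbols I, V, X, L, C, D, M; no symbol is repeated more than three times in a row; V, L and D each appear at most once; the only place a smaller symbol precedes a larger one is the allowed subtractive pair XC, the symbol right after such a pair (if any) is smaller than the pair's first symbol, and otherwise the values never increase from left to right. Value: M (1000) + M (1000) + C (100) + XC (90) + I (1) = 2191. So it is a valid standard Roman numeral.

Yes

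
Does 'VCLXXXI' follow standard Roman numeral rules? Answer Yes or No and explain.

'VCLXXXI': Invalid subtractive combination: VC

No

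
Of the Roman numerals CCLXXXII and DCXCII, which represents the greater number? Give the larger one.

CCLXXXII = 282
DCXCII = 692
692 is larger

DCXCII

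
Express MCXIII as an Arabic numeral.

MCXIII: M=1000, C=100, X=10, I=1, I=1, I=1
1000 + 100 + 10 + 1 + 1 + 1 = 1113

1113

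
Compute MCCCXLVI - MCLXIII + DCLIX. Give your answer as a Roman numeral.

MCCCXLVI = 1346, MCLXIII = 1163, DCLIX = 659
1346 - 1163 = 183
183 + 659 = 842

DCCCXLII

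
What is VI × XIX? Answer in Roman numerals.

VI = 6
XIX = 19
6 × 19 = 114

CXIV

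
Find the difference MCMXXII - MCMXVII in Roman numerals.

MCMXXII = 1922
MCMXVII = 1917
1922 - 1917 = 5

V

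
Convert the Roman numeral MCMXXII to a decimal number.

MCMXXII: M=1000, CM=900, X=10, X=10, I=1, I=1
1000 + 900 + 10 + 10 + 1 + 1 = 1922

1922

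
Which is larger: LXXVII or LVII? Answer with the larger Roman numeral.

LXXVII = 77
LVII = 57
77 is larger

LXXVII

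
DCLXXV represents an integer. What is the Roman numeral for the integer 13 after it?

DCLXXV = 675
675 + 13 = 688

DCLXXXVIII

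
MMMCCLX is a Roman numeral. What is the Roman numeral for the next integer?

MMMCCLX = 3260, so the next integer is 3260 + 1 = 3261

MMMCCLXI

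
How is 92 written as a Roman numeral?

Convert 92 to Roman numerals:
  92 contains 1×90 (XC)
  2 contains 2×1 (II)

XCII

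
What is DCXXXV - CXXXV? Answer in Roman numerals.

DCXXXV = 635
CXXXV = 135
635 - 135 = 500

D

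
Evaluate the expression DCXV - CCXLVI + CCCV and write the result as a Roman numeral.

DCXV = 615, CCXLVI = 246, CCCV = 305
615 - 246 = 369
369 + 305 = 674

DCLXXIV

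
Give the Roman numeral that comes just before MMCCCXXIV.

MMCCCXXIV = 2324, so the previous integer is 2324 - 1 = 2323

MMCCCXXIII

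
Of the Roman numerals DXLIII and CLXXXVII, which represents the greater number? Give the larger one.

DXLIII = 543
CLXXXVII = 187
543 is larger

DXLIII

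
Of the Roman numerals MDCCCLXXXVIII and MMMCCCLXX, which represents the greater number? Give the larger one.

MDCCCLXXXVIII = 1888
MMMCCCLXX = 3370
3370 is larger

MMMCCCLXX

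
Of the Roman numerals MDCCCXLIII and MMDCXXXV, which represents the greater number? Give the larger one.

MDCCCXLIII = 1843
MMDCXXXV = 2635
2635 is larger

MMDCXXXV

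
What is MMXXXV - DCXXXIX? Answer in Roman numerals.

MMXXXV = 2035
DCXXXIX = 639
2035 - 639 = 1396

MCCCXCVI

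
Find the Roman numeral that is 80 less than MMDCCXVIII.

MMDCCXVIII = 2718
2718 - 80 = 2638

MMDCXXXVIII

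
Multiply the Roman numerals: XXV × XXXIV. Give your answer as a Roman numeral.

XXV = 25
XXXIV = 34
25 × 34 = 850

DCCCL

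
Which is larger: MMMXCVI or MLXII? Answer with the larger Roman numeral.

MMMXCVI = 3096
MLXII = 1062
3096 is larger

MMMXCVI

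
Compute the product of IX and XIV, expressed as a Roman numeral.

IX = 9
XIV = 14
9 × 14 = 126

CXXVI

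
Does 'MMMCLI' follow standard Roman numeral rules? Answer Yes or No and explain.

'MMMCLI': Check the rules: uses only the symbols I, V, X, L, C, D, M; no symbol is repeated more than three times in a row; V, L and D each appear at most once; no smaller symbol precedes a larger one (values never increase from left to right). Value: M (1000) + M (1000) + M (1000) + C (100) + L (50) + I (1) = 3151. So it is a valid standard Roman numeral.

Yes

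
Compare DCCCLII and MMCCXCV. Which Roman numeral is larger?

DCCCLII = 852
MMCCXCV = 2295
2295 is larger

MMCCXCV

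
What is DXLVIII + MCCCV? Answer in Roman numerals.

DXLVIII = 548
MCCCV = 1305
548 + 1305 = 1853

MDCCCLIII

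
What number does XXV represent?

XXV: X=10, X=10, V=5
10 + 10 + 5 = 25

25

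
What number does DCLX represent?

DCLX: D=500, C=100, L=50, X=10
500 + 100 + 50 + 10 = 660

660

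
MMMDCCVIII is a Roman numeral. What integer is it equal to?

MMMDCCVIII: M=1000, M=1000, M=1000, D=500, C=100, C=100, V=5, I=1, I=1, I=1
1000 + 1000 + 1000 + 500 + 100 + 100 + 5 + 1 + 1 + 1 = 3708

3708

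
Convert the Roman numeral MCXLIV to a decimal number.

MCXLIV: M=1000, C=100, XL=40, IV=4
1000 + 100 + 40 + 4 = 1144

1144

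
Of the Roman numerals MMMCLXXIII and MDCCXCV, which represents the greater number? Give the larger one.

MMMCLXXIII = 3173
MDCCXCV = 1795
3173 is larger

MMMCLXXIII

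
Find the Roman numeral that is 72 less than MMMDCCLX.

MMMDCCLX = 3760
3760 - 72 = 3688

MMMDCLXXXVIII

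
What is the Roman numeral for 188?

Convert 188 to Roman numerals:
  188 contains 1×100 (C)
  88 contains 1×50 (L)
  38 contains 3×10 (XXX)
  8 contains 1×5 (V)
  3 contains 3×1 (III)

CLXXXVIII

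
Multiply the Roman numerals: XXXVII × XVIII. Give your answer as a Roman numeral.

XXXVII = 37
XVIII = 18
37 × 18 = 666

DCLXVI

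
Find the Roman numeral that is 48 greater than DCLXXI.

DCLXXI = 671
671 + 48 = 719

DCCXIX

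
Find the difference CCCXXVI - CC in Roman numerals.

CCCXXVI = 326
CC = 200
326 - 200 = 126

CXXVI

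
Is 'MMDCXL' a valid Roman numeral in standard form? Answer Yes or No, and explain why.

'MMDCXL': Check the rules: uses only the symbols I, V, X, L, C, D, M; no symbol is repeated more than three times in a row; V, L and D each appear at most once; the only place a smaller symbol precedes a larger one is the allowed subtractive pair XL, the symbol right after such a pair (if any) is smaller than the pair's first symbol, and otherwise the values never increase from left to right. Value: M (1000) + M (1000) + D (500) + C (100) + XL (40) = 2640. So it is a valid standard Roman numeral.

Yes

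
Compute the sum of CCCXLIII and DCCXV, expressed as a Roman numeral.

CCCXLIII = 343
DCCXV = 715
343 + 715 = 1058

MLVIII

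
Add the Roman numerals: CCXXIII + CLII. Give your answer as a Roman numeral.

CCXXIII = 223
CLII = 152
223 + 152 = 375

CCCLXXV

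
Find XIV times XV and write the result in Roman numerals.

XIV = 14
XV = 15
14 × 15 = 210

CCX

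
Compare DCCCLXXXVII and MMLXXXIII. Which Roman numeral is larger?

DCCCLXXXVII = 887
MMLXXXIII = 2083
2083 is larger

MMLXXXIII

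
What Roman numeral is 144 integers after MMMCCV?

MMMCCV = 3205
3205 + 144 = 3349

MMMCCCXLIX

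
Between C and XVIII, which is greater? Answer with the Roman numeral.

C = 100
XVIII = 18
100 is larger

C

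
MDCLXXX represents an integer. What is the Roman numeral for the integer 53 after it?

MDCLXXX = 1680
1680 + 53 = 1733

MDCCXXXIII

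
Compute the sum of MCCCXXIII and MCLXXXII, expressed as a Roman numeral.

MCCCXXIII = 1323
MCLXXXII = 1182
1323 + 1182 = 2505

MMDV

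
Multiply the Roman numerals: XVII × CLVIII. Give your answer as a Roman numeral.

XVII = 17
CLVIII = 158
17 × 158 = 2686

MMDCLXXXVI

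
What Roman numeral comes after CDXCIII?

CDXCIII = 493; next is 494

CDXCIV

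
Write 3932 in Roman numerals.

Convert 3932 to Roman numerals:
  3932 contains 3×1000 (MMM)
  932 contains 1×900 (CM)
  32 contains 3×10 (XXX)
  2 contains 2×1 (II)

MMMCMXXXII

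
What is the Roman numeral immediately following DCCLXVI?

DCCLXVI = 766; next is 767

DCCLXVII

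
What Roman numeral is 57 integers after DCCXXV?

DCCXXV = 725
725 + 57 = 782

DCCLXXXII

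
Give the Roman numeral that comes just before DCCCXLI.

DCCCXLI = 841, so the previous integer is 841 - 1 = 840

DCCCXL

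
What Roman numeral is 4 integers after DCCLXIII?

DCCLXIII = 763
763 + 4 = 767

DCCLXVII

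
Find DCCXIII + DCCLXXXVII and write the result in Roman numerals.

DCCXIII = 713
DCCLXXXVII = 787
713 + 787 = 1500

MD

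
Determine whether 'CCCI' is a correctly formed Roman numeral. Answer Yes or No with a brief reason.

'CCCI': Check the rules: uses only the symbols I, V, X, L, C, D, M; no symbol is repeated more than three times in a row; V, L and D each appear at most once; no smaller symbol precedes a larger one (values never increase from left to right). Value: C (100) + C (100) + C (100) + I (1) = 301. So it is a valid standard Roman numeral.

Yes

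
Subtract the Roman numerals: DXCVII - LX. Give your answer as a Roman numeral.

DXCVII = 597
LX = 60
597 - 60 = 537

DXXXVII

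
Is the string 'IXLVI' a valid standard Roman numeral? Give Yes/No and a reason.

'IXLVI': I (position 1) comes before the larger symbol L (position 3) without being directly in front of it as a subtractive pair; apart from IV, IX, XL, XC, CD and CM, symbols must go from largest to smallest

No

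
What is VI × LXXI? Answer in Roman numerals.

VI = 6
LXXI = 71
6 × 71 = 426

CDXXVI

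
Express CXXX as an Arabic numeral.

CXXX: C=100, X=10, X=10, X=10
100 + 10 + 10 + 10 = 130

130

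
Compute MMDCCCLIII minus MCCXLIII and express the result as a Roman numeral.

MMDCCCLIII = 2853
MCCXLIII = 1243
2853 - 1243 = 1610

MDCX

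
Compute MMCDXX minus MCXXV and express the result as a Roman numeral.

MMCDXX = 2420
MCXXV = 1125
2420 - 1125 = 1295

MCCXCV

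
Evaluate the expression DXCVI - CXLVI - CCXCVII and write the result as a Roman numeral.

DXCVI = 596, CXLVI = 146, CCXCVII = 297
596 - 146 = 450
450 - 297 = 153

CLIII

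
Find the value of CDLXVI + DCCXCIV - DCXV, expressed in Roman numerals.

CDLXVI = 466, DCCXCIV = 794, DCXV = 615
466 + 794 = 1260
1260 - 615 = 645

DCXLV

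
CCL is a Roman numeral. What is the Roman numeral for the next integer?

CCL = 250; next is 251

CCLI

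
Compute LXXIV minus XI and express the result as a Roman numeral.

LXXIV = 74
XI = 11
74 - 11 = 63

LXIII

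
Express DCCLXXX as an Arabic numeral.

DCCLXXX: D=500, C=100, C=100, L=50, X=10, X=10, X=10
500 + 100 + 100 + 50 + 10 + 10 + 10 = 780

780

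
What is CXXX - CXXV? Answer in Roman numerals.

CXXX = 130
CXXV = 125
130 - 125 = 5

V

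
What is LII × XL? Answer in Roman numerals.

LII = 52
XL = 40
52 × 40 = 2080

MMLXXX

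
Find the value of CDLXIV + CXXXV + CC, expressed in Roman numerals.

CDLXIV = 464, CXXXV = 135, CC = 200
464 + 135 = 599
599 + 200 = 799

DCCXCIX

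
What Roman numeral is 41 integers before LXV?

LXV = 65
65 - 41 = 24

XXIV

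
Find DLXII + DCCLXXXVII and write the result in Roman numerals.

DLXII = 562
DCCLXXXVII = 787
562 + 787 = 1349

MCCCXLIX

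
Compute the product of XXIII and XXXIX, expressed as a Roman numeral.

XXIII = 23
XXXIX = 39
23 × 39 = 897

DCCCXCVII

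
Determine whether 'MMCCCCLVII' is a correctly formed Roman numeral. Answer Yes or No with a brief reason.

'MMCCCCLVII': More than 3 consecutive C's

No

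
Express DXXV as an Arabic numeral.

DXXV: D=500, X=10, X=10, V=5
500 + 10 + 10 + 5 = 525

525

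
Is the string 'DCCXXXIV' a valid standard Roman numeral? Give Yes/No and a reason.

'DCCXXXIV': Check the rules: uses only the symbols I, V, X, L, C, D, M; no symbol is repeated more than three times in a row; V, L and D each appear at most once; the only place a smaller symbol precedes a larger one is the allowed subtractive pair IV, the symbol right after such a pair (if any) is smaller than the pair's first symbol, and otherwise the values never increase from left to right. Value: D (500) + C (100) + C (100) + X (10) + X (10) + X (10) + IV (4) = 734. So it is a valid standard Roman numeral.

Yes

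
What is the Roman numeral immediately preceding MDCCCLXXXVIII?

MDCCCLXXXVIII = 1888; previous is 1887

MDCCCLXXXVII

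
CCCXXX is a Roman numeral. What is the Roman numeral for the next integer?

CCCXXX = 330, so the next integer is 330 + 1 = 331

CCCXXXI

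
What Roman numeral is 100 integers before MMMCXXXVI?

MMMCXXXVI = 3136
3136 - 100 = 3036

MMMXXXVI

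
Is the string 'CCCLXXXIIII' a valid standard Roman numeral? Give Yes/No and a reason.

'CCCLXXXIIII': More than 3 consecutive I's

No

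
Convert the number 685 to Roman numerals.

Convert 685 to Roman numerals:
  685 contains 1×500 (D)
  185 contains 1×100 (C)
  85 contains 1×50 (L)
  35 contains 3×10 (XXX)
  5 contains 1×5 (V)

DCLXXXV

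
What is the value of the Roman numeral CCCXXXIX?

CCCXXXIX: C=100, C=100, C=100, X=10, X=10, X=10, IX=9
100 + 100 + 100 + 10 + 10 + 10 + 9 = 339

339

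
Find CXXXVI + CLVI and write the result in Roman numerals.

CXXXVI = 136
CLVI = 156
136 + 156 = 292

CCXCII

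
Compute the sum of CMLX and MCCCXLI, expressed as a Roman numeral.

CMLX = 960
MCCCXLI = 1341
960 + 1341 = 2301

MMCCCI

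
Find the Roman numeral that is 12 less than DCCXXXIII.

DCCXXXIII = 733
733 - 12 = 721

DCCXXI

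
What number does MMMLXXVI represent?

MMMLXXVI: M=1000, M=1000, M=1000, L=50, X=10, X=10, V=5, I=1
1000 + 1000 + 1000 + 50 + 10 + 10 + 5 + 1 = 3076

3076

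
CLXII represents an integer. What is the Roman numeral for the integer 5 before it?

CLXII = 162
162 - 5 = 157

CLVII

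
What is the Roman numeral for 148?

Convert 148 to Roman numerals:
  148 contains 1×100 (C)
  48 contains 1×40 (XL)
  8 contains 1×5 (V)
  3 contains 3×1 (III)

CXLVIII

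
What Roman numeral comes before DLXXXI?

DLXXXI = 581, so the previous integer is 581 - 1 = 580

DLXXX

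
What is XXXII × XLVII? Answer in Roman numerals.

XXXII = 32
XLVII = 47
32 × 47 = 1504

MDIV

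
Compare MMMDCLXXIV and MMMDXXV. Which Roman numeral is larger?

MMMDCLXXIV = 3674
MMMDXXV = 3525
3674 is larger

MMMDCLXXIV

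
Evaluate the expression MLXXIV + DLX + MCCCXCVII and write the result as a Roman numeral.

MLXXIV = 1074, DLX = 560, MCCCXCVII = 1397
1074 + 560 = 1634
1634 + 1397 = 3031

MMMXXXI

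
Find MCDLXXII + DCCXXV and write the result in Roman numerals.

MCDLXXII = 1472
DCCXXV = 725
1472 + 725 = 2197

MMCXCVII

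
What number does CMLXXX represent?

CMLXXX: CM=900, L=50, X=10, X=10, X=10
900 + 50 + 10 + 10 + 10 = 980

980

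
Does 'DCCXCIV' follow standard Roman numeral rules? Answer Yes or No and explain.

'DCCXCIV': Check the rules: uses only the symbols I, V, X, L, C, D, M; no symbol is repeated more than three times in a row; V, L and D each appear at most once; the only places a smaller symbol precedes a larger one are the allowed subtractive pairs XC, IV, the symbol right after such a pair (if any) is smaller than the pair's first symbol, and otherwise the values never increase from left to right. Value: D (500) + C (100) + C (100) + XC (90) + IV (4) = 794. So it is a valid standard Roman numeral.

Yes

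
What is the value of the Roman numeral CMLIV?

CMLIV: CM=900, L=50, IV=4
900 + 50 + 4 = 954

954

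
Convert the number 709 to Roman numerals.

Convert 709 to Roman numerals:
  709 contains 1×500 (D)
  209 contains 2×100 (CC)
  9 contains 1×9 (IX)

DCCIX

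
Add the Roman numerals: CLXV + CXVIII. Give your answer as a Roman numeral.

CLXV = 165
CXVIII = 118
165 + 118 = 283

CCLXXXIII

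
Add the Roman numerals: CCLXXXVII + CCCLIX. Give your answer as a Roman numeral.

CCLXXXVII = 287
CCCLIX = 359
287 + 359 = 646

DCXLVI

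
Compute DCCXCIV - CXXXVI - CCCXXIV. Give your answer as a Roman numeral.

DCCXCIV = 794, CXXXVI = 136, CCCXXIV = 324
794 - 136 = 658
658 - 324 = 334

CCCXXXIV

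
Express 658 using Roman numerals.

Convert 658 to Roman numerals:
  658 contains 1×500 (D)
  158 contains 1×100 (C)
  58 contains 1×50 (L)
  8 contains 1×5 (V)
  3 contains 3×1 (III)

DCLVIII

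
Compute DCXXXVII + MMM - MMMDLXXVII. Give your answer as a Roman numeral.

DCXXXVII = 637, MMM = 3000, MMMDLXXVII = 3577
637 + 3000 = 3637
3637 - 3577 = 60

LX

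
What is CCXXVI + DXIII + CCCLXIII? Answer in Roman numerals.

CCXXVI = 226, DXIII = 513, CCCLXIII = 363
226 + 513 = 739
739 + 363 = 1102

MCII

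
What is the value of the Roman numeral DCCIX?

DCCIX: D=500, C=100, C=100, IX=9
500 + 100 + 100 + 9 = 709

709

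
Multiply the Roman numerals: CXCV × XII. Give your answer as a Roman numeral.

CXCV = 195
XII = 12
195 × 12 = 2340

MMCCCXL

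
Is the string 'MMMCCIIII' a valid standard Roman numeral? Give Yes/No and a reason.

'MMMCCIIII': More than 3 consecutive I's

No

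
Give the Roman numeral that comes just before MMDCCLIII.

MMDCCLIII = 2753; previous is 2752

MMDCCLII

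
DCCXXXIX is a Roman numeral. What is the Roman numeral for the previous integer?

DCCXXXIX = 739, so the previous integer is 739 - 1 = 738

DCCXXXVIII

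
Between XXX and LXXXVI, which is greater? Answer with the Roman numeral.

XXX = 30
LXXXVI = 86
86 is larger

LXXXVI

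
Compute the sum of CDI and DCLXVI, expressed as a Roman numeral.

CDI = 401
DCLXVI = 666
401 + 666 = 1067

MLXVII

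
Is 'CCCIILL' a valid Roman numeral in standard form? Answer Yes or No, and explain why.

'CCCIILL': L should not appear more than once

No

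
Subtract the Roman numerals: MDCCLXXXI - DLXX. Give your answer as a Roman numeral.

MDCCLXXXI = 1781
DLXX = 570
1781 - 570 = 1211

MCCXI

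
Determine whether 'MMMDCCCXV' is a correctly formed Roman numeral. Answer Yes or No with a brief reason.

'MMMDCCCXV': Check the rules: uses only the symbols I, V, X, L, C, D, M; no symbol is repeated more than three times in a row; V, L and D each appear at most once; no smaller symbol precedes a larger one (values never increase from left to right). Value: M (1000) + M (1000) + M (1000) + D (500) + C (100) + C (100) + C (100) + X (10) + V (5) = 3815. So it is a valid standard Roman numeral.

Yes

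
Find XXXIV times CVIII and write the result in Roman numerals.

XXXIV = 34
CVIII = 108
34 × 108 = 3672

MMMDCLXXII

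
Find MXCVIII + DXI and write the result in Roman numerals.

MXCVIII = 1098
DXI = 511
1098 + 511 = 1609

MDCIX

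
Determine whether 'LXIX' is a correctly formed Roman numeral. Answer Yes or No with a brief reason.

'LXIX': Check the rules: uses only the symbols I, V, X, L, C, D, M; no symbol is repeated more than three times in a row; V, L and D each appear at most once; the only place a smaller symbol precedes a larger one is the allowed subtractive pair IX, the symbol right after such a pair (if any) is smaller than the pair's first symbol, and otherwise the values never increase from left to right. Value: L (50) + X (10) + IX (9) = 69. So it is a valid standard Roman numeral.

Yes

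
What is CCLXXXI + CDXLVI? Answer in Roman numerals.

CCLXXXI = 281
CDXLVI = 446
281 + 446 = 727

DCCXXVII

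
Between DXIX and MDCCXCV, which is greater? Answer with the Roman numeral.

DXIX = 519
MDCCXCV = 1795
1795 is larger

MDCCXCV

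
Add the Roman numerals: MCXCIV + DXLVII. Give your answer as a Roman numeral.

MCXCIV = 1194
DXLVII = 547
1194 + 547 = 1741

MDCCXLI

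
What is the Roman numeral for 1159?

Convert 1159 to Roman numerals:
  1159 contains 1×1000 (M)
  159 contains 1×100 (C)
  59 contains 1×50 (L)
  9 contains 1×9 (IX)

MCLIX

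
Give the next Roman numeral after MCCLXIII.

MCCLXIII = 1263, so the next integer is 1263 + 1 = 1264

MCCLXIV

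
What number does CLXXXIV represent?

CLXXXIV: C=100, L=50, X=10, X=10, X=10, IV=4
100 + 50 + 10 + 10 + 10 + 4 = 184

184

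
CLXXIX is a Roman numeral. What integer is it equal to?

CLXXIX: C=100, L=50, X=10, X=10, IX=9
100 + 50 + 10 + 10 + 9 = 179

179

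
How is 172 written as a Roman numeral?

Convert 172 to Roman numerals:
  172 contains 1×100 (C)
  72 contains 1×50 (L)
  22 contains 2×10 (XX)
  2 contains 2×1 (II)

CLXXII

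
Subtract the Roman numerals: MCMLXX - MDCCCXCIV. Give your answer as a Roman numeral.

MCMLXX = 1970
MDCCCXCIV = 1894
1970 - 1894 = 76

LXXVI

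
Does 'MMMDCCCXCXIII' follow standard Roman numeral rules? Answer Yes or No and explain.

'MMMDCCCXCXIII': X cannot come right after the subtractive pair XC: once X is subtracted in XC, the next symbol must be smaller than X

No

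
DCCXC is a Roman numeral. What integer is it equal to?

DCCXC: D=500, C=100, C=100, XC=90
500 + 100 + 100 + 90 = 790

790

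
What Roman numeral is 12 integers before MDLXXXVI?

MDLXXXVI = 1586
1586 - 12 = 1574

MDLXXIV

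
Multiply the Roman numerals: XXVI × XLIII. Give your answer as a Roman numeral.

XXVI = 26
XLIII = 43
26 × 43 = 1118

MCXVIII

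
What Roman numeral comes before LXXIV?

LXXIV = 74; previous is 73

LXXIII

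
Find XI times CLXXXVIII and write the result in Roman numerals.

XI = 11
CLXXXVIII = 188
11 × 188 = 2068

MMLXVIII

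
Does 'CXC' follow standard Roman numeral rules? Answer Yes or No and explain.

'CXC': Check the rules: uses only the symbols I, V, X, L, C, D, M; no symbol is repeated more than three times in a row; V, L and D each appear at most once; the only place a smaller symbol precedes a larger one is the allowed subtractive pair XC, the symbol right after such a pair (if any) is smaller than the pair's first symbol, and otherwise the values never increase from left to right. Value: C (100) + XC (90) = 190. So it is a valid standard Roman numeral.

Yes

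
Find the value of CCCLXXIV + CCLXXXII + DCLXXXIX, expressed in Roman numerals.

CCCLXXIV = 374, CCLXXXII = 282, DCLXXXIX = 689
374 + 282 = 656
656 + 689 = 1345

MCCCXLV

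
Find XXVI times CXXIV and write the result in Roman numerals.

XXVI = 26
CXXIV = 124
26 × 124 = 3224

MMMCCXXIV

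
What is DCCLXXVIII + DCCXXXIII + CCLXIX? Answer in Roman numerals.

DCCLXXVIII = 778, DCCXXXIII = 733, CCLXIX = 269
778 + 733 = 1511
1511 + 269 = 1780

MDCCLXXX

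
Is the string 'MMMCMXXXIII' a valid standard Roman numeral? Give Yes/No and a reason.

'MMMCMXXXIII': Check the rules: uses only the symbols I, V, X, L, C, D, M; no symbol is repeated more than three times in a row; V, L and D each appear at most once; the only place a smaller symbol precedes a larger one is the allowed subtractive pair CM, the symbol right after such a pair (if any) is smaller than the pair's first symbol, and otherwise the values never increase from left to right. Value: M (1000) + M (1000) + M (1000) + CM (900) + X (10) + X (10) + X (10) + I (1) + I (1) + I (1) = 3933. So it is a valid standard Roman numeral.

Yes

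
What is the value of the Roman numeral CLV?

CLV: C=100, L=50, V=5
100 + 50 + 5 = 155

155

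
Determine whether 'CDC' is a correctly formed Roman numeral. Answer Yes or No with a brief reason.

'CDC': C cannot come right after the subtractive pair CD: once C is subtracted in CD, the next symbol must be smaller than C

No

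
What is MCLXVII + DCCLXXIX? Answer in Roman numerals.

MCLXVII = 1167
DCCLXXIX = 779
1167 + 779 = 1946

MCMXLVI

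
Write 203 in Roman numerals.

Convert 203 to Roman numerals:
  203 contains 2×100 (CC)
  3 contains 3×1 (III)

CCIII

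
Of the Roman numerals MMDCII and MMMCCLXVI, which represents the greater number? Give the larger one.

MMDCII = 2602
MMMCCLXVI = 3266
3266 is larger

MMMCCLXVI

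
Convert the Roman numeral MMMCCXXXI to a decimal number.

MMMCCXXXI: M=1000, M=1000, M=1000, C=100, C=100, X=10, X=10, X=10, I=1
1000 + 1000 + 1000 + 100 + 100 + 10 + 10 + 10 + 1 = 3231

3231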